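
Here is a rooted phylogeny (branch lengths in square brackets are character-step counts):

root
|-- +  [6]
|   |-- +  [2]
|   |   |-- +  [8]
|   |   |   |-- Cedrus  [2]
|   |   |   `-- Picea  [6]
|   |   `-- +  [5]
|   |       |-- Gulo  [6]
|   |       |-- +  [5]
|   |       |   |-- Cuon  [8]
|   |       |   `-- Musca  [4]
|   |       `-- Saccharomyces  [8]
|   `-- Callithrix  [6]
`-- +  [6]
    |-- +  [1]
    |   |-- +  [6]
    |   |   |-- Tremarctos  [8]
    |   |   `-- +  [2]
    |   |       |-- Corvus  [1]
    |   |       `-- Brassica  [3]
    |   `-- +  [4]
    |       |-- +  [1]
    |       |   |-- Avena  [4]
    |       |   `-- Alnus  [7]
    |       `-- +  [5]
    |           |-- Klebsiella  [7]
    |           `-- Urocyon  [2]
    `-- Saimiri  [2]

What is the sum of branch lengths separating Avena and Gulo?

35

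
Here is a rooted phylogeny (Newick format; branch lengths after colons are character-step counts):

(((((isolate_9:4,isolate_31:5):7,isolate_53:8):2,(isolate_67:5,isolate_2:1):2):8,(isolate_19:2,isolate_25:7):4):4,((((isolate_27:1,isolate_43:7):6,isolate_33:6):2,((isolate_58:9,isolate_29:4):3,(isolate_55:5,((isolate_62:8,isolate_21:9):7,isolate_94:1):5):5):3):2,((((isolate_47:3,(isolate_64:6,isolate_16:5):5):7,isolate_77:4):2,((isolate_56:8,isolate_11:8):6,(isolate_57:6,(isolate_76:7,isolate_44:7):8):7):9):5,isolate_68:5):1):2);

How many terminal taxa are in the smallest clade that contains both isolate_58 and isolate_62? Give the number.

The MRCA of isolate_58 and isolate_62 is the node subtending ((isolate_58,isolate_29),(isolate_55,((isolate_62,isolate_21),isolate_94))).
That clade contains 6 terminal taxa: isolate_21, isolate_29, isolate_55, isolate_58, isolate_62, isolate_94.

6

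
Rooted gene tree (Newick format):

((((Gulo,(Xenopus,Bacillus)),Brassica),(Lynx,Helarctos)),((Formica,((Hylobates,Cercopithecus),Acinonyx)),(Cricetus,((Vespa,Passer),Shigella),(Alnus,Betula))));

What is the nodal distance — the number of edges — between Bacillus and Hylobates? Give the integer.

10

The MRCA of Bacillus and Hylobates is the root of the tree.
From Bacillus up to that node: 5 branches. From Hylobates up to the same node: 5 branches. Total: 5 + 5 = 10.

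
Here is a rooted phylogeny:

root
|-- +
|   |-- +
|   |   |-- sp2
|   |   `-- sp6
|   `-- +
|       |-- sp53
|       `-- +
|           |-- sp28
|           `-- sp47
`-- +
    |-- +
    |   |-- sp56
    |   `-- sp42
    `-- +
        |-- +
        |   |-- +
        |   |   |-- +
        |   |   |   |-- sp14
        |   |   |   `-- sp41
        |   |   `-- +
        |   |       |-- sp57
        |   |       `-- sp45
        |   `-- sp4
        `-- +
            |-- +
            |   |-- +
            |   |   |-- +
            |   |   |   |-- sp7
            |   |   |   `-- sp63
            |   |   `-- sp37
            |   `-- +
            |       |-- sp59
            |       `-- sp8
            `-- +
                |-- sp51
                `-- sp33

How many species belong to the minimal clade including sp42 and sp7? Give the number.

The MRCA of sp42 and sp7 is the node subtending ((sp56,sp42),((((sp14,sp41),(sp57,sp45)),sp4),((((sp7,sp63),sp37),(sp59,sp8)),(sp51,sp33)))).
That clade contains 14 terminal taxa: sp14, sp33, sp37, sp4, sp41, sp42, sp45, sp51, sp56, sp57, sp59, sp63, sp7, sp8.

14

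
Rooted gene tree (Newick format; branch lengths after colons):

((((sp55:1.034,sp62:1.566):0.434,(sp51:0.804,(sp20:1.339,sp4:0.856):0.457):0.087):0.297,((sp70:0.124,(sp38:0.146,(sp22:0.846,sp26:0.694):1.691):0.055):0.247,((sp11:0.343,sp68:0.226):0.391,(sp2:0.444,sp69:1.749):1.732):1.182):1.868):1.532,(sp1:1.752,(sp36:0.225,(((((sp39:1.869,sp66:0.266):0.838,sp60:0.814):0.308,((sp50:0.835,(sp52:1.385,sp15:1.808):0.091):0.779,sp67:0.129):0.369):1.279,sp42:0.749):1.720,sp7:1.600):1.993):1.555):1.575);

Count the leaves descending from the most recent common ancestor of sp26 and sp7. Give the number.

24

The MRCA of sp26 and sp7 is the root, so the clade is the entire tree.
That clade contains 24 terminal taxa: sp1, sp11, sp15, sp2, sp20, sp22, sp26, sp36, sp38, sp39, sp4, sp42, sp50, sp51, sp52, sp55, sp60, sp62, sp66, sp67, sp68, sp69, sp7, sp70.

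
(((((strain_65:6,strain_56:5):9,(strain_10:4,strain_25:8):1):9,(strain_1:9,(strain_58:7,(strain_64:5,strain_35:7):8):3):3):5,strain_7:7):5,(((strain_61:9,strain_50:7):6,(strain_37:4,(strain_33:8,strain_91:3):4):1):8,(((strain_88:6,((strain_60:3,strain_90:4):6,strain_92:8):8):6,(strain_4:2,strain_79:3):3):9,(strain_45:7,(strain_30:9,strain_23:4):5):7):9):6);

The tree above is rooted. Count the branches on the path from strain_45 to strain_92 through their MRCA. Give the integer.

6

The MRCA of strain_45 and strain_92 is the node subtending (((strain_88,((strain_60,strain_90),strain_92)),(strain_4,strain_79)),(strain_45,(strain_30,strain_23))).
From strain_45 up to that node: 2 branches. From strain_92 up to the same node: 4 branches. Total: 2 + 4 = 6.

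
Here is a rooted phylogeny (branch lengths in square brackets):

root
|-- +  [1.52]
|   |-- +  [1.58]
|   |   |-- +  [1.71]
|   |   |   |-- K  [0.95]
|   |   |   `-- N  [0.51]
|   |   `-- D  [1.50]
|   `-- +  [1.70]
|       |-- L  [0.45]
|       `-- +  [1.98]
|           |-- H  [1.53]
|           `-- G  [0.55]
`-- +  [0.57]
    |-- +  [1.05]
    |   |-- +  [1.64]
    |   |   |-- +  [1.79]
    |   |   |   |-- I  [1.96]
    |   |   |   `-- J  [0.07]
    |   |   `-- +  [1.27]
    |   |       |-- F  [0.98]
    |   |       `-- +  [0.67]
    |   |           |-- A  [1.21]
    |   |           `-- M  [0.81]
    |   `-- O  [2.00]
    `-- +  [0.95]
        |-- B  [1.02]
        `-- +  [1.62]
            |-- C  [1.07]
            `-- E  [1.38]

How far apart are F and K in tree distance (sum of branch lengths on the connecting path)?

11.27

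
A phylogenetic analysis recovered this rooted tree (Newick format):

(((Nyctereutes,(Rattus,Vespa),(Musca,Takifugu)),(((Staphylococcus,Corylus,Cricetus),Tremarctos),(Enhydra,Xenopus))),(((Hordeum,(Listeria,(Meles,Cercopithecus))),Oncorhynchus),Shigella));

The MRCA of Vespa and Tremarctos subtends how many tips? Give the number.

11

The MRCA of Vespa and Tremarctos is the node subtending ((Nyctereutes,(Rattus,Vespa),(Musca,Takifugu)),(((Staphylococcus,Corylus,Cricetus),Tremarctos),(Enhydra,Xenopus))).
That clade contains 11 terminal taxa: Corylus, Cricetus, Enhydra, Musca, Nyctereutes, Rattus, Staphylococcus, Takifugu, Tremarctos, Vespa, Xenopus.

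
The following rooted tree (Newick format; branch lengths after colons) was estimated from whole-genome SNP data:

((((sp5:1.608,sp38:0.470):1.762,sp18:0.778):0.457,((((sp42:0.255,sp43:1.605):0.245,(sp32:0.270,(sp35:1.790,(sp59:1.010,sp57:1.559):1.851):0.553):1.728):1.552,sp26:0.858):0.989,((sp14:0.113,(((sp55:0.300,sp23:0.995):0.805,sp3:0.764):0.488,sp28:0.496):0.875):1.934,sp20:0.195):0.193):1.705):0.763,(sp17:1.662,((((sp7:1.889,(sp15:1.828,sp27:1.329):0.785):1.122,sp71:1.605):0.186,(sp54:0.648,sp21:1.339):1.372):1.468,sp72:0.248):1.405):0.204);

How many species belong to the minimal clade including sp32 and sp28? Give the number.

The MRCA of sp32 and sp28 is the node subtending ((((sp42,sp43),(sp32,(sp35,(sp59,sp57)))),sp26),((sp14,(((sp55,sp23),sp3),sp28)),sp20)).
That clade contains 13 terminal taxa: sp14, sp20, sp23, sp26, sp28, sp3, sp32, sp35, sp42, sp43, sp55, sp57, sp59.

13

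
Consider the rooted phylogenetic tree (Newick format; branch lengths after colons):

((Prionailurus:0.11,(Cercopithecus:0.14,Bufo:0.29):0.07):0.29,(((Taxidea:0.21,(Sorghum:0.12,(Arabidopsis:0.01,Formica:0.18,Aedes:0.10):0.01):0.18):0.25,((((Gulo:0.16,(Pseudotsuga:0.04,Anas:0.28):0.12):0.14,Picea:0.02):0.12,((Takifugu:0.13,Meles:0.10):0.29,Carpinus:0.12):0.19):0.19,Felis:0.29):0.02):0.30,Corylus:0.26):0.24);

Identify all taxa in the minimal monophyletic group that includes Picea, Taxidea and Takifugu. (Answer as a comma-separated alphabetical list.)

Tracing Picea: it sits inside ((Gulo,(Pseudotsuga,Anas)),Picea).
Tracing Taxidea: it sits inside (Taxidea,(Sorghum,(Arabidopsis,Formica,Aedes))).
Tracing Takifugu: it sits inside (Takifugu,Meles).
The smallest clade enclosing all 3 is ((Taxidea,(Sorghum,(Arabidopsis,Formica,Aedes))),((((Gulo,(Pseudotsuga,Anas)),Picea),((Takifugu,Meles),Carpinus)),Felis)); the answer is its 13 terminal taxa in alphabetical order.

Aedes, Anas, Arabidopsis, Carpinus, Felis, Formica, Gulo, Meles, Picea, Pseudotsuga, Sorghum, Takifugu, Taxidea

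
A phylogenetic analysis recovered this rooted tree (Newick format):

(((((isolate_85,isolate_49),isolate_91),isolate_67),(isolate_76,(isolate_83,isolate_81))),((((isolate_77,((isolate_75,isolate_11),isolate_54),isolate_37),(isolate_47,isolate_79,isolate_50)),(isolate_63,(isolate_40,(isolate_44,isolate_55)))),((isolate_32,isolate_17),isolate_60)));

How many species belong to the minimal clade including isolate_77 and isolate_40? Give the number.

The MRCA of isolate_77 and isolate_40 is the node subtending (((isolate_77,((isolate_75,isolate_11),isolate_54),isolate_37),(isolate_47,isolate_79,isolate_50)),(isolate_63,(isolate_40,(isolate_44,isolate_55)))).
That clade contains 12 terminal taxa: isolate_11, isolate_37, isolate_40, isolate_44, isolate_47, isolate_50, isolate_54, isolate_55, isolate_63, isolate_75, isolate_77, isolate_79.

12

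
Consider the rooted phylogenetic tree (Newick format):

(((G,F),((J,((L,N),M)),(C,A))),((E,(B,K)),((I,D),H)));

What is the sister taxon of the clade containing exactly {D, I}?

H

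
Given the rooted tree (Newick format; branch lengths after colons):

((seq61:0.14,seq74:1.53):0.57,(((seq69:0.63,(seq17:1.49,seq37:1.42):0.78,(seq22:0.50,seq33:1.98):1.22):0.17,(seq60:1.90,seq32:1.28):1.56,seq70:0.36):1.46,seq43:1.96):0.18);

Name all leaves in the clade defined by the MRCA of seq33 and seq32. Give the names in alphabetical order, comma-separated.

seq17, seq22, seq32, seq33, seq37, seq60, seq69, seq70

Tracing seq33: it sits inside (seq22,seq33).
Tracing seq32: it sits inside (seq60,seq32).
The smallest clade enclosing both is ((seq69,(seq17,seq37),(seq22,seq33)),(seq60,seq32),seq70); the answer is its 8 terminal taxa in alphabetical order.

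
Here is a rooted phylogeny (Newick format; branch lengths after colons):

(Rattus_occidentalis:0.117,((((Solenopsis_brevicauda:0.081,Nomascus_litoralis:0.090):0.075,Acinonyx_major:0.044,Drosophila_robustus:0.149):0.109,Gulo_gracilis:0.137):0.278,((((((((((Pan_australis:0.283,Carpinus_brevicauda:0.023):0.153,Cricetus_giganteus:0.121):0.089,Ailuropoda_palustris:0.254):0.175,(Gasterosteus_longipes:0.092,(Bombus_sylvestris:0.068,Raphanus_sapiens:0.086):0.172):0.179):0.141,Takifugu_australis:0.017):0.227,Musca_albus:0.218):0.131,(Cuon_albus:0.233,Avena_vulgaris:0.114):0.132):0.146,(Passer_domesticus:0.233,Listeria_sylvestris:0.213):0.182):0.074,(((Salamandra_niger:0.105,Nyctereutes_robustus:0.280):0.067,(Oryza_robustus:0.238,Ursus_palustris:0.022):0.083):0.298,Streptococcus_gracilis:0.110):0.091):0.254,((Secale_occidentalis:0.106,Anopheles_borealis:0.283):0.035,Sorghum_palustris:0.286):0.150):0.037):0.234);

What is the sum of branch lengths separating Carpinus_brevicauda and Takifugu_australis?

0.598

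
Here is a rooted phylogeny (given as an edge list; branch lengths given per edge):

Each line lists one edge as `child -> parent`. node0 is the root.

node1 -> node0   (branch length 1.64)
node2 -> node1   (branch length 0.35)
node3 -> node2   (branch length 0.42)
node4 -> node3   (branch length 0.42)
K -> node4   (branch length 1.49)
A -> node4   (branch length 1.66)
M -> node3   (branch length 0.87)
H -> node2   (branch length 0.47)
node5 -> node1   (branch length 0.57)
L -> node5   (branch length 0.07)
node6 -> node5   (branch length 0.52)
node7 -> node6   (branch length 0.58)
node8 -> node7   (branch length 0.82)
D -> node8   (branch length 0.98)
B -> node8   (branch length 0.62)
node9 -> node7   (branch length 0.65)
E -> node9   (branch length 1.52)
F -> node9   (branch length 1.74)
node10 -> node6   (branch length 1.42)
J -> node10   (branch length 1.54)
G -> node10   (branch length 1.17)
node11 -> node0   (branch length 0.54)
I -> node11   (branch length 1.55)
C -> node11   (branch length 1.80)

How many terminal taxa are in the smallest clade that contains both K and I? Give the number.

The MRCA of K and I is the root, so the clade is the entire tree.
That clade contains 13 terminal taxa: A, B, C, D, E, F, G, H, I, J, K, L, M.

13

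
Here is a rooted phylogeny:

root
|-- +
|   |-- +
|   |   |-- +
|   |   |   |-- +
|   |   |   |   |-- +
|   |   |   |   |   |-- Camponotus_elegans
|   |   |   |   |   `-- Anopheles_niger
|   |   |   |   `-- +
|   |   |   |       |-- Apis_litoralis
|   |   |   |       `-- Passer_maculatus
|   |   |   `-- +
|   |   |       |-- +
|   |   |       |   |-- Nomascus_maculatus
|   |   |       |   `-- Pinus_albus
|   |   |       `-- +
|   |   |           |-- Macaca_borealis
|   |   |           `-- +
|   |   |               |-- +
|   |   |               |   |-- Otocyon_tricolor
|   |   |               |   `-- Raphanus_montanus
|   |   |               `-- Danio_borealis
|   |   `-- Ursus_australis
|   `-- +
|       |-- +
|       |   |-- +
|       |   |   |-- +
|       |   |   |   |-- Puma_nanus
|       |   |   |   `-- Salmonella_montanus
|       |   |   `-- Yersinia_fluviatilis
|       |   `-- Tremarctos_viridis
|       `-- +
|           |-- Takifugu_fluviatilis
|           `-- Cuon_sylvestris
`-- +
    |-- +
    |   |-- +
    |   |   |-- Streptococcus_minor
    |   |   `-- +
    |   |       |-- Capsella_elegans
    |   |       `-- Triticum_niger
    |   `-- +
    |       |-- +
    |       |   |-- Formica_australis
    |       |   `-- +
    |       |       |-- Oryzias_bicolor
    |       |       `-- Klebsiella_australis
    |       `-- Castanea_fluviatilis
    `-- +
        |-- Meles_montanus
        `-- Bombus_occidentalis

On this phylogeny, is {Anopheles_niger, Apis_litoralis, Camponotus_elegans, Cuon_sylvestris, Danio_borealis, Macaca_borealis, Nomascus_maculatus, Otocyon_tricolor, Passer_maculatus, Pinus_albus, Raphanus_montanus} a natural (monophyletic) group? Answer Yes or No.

No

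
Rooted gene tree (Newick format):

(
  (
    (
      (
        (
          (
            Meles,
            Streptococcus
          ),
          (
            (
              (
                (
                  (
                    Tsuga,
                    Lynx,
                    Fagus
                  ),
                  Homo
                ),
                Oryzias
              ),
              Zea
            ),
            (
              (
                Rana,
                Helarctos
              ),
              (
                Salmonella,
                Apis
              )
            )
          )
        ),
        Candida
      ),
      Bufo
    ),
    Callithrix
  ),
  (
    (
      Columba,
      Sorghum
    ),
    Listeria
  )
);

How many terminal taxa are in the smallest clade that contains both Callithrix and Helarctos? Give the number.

15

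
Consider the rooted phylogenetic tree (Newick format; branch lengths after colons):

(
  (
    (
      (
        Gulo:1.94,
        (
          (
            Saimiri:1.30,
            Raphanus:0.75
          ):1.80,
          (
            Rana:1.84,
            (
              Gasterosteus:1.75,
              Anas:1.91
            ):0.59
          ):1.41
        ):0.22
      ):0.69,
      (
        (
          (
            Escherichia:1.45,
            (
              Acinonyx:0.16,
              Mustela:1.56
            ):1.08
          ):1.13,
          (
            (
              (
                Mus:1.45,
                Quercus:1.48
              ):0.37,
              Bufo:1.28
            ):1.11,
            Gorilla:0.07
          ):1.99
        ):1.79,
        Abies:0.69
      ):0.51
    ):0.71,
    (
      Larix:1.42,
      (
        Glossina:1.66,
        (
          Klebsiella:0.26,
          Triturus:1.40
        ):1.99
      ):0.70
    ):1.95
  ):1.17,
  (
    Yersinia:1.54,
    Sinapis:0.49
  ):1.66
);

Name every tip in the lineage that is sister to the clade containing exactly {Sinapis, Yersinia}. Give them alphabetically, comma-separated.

Abies, Acinonyx, Anas, Bufo, Escherichia, Gasterosteus, Glossina, Gorilla, Gulo, Klebsiella, Larix, Mus, Mustela, Quercus, Rana, Raphanus, Saimiri, Triturus

The clade containing exactly {Sinapis, Yersinia} attaches directly to the root of the tree.
The other lineage descending from that same node — the sister group — is (((Gulo,((Saimiri,Raphanus),(Rana,(Gasterosteus,Anas)))),(((Escherichia,(Acinonyx,Mustela)),(((Mus,Quercus),Bufo),Gorilla)),Abies)),(Larix,(Glossina,(Klebsiella,Triturus)))); its 18 tips in alphabetical order are the answer.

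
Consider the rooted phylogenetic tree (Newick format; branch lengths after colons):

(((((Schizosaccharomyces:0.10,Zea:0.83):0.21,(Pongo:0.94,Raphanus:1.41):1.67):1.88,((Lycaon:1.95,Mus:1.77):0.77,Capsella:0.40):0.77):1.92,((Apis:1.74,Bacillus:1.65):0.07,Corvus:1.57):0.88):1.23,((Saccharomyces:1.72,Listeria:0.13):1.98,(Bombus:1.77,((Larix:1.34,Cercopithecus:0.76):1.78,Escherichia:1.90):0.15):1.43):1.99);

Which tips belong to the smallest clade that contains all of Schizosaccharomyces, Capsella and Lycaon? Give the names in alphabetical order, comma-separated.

Capsella, Lycaon, Mus, Pongo, Raphanus, Schizosaccharomyces, Zea

Tracing Schizosaccharomyces: it sits inside (Schizosaccharomyces,Zea).
Tracing Capsella: it sits inside ((Lycaon,Mus),Capsella).
Tracing Lycaon: it sits inside (Lycaon,Mus).
The smallest clade enclosing all 3 is (((Schizosaccharomyces,Zea),(Pongo,Raphanus)),((Lycaon,Mus),Capsella)); the answer is its 7 terminal taxa in alphabetical order.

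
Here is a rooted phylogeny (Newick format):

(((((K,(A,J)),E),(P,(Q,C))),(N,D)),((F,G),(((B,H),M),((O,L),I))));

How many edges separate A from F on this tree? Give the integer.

9

The MRCA of A and F is the root of the tree.
From A up to that node: 6 branches. From F up to the same node: 3 branches. Total: 6 + 3 = 9.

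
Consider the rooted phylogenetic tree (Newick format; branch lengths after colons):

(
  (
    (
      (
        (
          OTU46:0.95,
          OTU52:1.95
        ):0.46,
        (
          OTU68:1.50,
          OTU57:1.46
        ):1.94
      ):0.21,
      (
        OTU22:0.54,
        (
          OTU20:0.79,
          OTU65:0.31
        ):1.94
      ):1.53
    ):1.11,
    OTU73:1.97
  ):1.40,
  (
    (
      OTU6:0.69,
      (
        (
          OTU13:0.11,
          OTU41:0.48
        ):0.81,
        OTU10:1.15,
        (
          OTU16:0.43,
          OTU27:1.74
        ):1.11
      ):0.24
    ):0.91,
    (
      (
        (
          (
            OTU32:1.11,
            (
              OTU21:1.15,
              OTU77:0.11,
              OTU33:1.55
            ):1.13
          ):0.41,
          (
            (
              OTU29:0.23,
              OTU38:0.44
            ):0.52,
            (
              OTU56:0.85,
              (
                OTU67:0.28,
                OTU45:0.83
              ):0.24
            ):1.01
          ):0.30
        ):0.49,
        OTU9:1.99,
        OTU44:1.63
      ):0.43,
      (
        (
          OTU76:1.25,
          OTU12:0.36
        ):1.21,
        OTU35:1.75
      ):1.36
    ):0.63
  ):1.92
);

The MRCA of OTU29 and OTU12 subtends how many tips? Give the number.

14

The MRCA of OTU29 and OTU12 is the node subtending ((((OTU32,(OTU21,OTU77,OTU33)),((OTU29,OTU38),(OTU56,(OTU67,OTU45)))),OTU9,OTU44),((OTU76,OTU12),OTU35)).
That clade contains 14 terminal taxa: OTU12, OTU21, OTU29, OTU32, OTU33, OTU35, OTU38, OTU44, OTU45, OTU56, OTU67, OTU76, OTU77, OTU9.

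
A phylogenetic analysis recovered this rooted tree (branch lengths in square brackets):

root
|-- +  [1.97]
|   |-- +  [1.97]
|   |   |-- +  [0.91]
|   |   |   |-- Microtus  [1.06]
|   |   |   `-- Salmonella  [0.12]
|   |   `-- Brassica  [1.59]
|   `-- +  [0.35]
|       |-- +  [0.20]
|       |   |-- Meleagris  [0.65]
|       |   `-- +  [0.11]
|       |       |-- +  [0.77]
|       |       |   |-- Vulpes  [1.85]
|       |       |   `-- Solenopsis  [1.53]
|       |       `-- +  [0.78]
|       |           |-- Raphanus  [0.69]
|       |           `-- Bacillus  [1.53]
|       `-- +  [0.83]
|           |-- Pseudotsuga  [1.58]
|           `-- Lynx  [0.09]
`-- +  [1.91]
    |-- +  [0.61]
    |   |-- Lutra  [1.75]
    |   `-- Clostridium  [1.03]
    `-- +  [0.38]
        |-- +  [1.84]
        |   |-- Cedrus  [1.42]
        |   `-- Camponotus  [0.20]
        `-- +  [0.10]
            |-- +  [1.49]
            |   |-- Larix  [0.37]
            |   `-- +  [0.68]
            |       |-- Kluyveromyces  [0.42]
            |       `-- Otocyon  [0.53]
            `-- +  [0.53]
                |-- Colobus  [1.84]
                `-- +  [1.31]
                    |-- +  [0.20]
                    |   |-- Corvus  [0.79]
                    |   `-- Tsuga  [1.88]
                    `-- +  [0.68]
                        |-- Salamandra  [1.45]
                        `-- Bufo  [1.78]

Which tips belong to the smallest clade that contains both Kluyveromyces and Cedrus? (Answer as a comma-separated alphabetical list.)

Bufo, Camponotus, Cedrus, Colobus, Corvus, Kluyveromyces, Larix, Otocyon, Salamandra, Tsuga

Tracing Kluyveromyces: it sits inside (Kluyveromyces,Otocyon).
Tracing Cedrus: it sits inside (Cedrus,Camponotus).
The smallest clade enclosing both is ((Cedrus,Camponotus),((Larix,(Kluyveromyces,Otocyon)),(Colobus,((Corvus,Tsuga),(Salamandra,Bufo))))); the answer is its 10 terminal taxa in alphabetical order.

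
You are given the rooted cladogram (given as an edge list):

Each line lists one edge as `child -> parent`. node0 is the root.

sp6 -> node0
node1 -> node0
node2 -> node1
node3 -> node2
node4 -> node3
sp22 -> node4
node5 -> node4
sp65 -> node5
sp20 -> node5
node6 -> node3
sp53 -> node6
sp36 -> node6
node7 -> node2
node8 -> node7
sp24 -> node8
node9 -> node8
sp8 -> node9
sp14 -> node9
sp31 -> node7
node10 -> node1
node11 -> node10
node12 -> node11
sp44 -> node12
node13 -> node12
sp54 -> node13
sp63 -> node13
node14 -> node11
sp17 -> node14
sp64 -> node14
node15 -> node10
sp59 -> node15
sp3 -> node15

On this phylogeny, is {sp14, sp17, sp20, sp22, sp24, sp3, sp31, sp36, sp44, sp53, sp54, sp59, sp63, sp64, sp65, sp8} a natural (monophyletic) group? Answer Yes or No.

Yes

The most recent common ancestor of these taxa subtends ((((sp22,(sp65,sp20)),(sp53,sp36)),((sp24,(sp8,sp14)),sp31)),(((sp44,(sp54,sp63)),(sp17,sp64)),(sp59,sp3))).
That clade has exactly 16 tips — every listed taxon and nothing else — so the group is monophyletic.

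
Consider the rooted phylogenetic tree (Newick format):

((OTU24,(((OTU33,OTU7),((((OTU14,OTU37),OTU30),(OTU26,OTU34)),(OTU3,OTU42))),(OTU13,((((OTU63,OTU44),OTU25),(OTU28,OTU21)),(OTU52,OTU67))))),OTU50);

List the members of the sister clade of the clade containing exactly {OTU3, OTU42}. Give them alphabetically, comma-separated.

OTU14, OTU26, OTU30, OTU34, OTU37

The clade containing exactly {OTU3, OTU42} attaches to the tree at the node subtending ((((OTU14,OTU37),OTU30),(OTU26,OTU34)),(OTU3,OTU42)).
The other lineage descending from that same node — the sister group — is (((OTU14,OTU37),OTU30),(OTU26,OTU34)); its 5 tips in alphabetical order are the answer.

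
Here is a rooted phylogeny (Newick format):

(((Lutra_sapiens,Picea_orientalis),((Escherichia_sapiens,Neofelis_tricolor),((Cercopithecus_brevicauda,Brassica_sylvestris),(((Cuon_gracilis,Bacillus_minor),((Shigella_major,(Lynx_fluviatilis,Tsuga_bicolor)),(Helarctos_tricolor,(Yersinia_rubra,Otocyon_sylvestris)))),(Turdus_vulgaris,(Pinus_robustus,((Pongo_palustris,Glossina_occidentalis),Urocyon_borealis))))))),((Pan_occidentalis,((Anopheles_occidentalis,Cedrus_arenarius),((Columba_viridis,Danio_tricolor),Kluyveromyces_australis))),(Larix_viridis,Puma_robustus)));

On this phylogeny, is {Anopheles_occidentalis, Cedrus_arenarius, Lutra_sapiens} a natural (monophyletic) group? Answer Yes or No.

No

The MRCA of the listed taxa is the root, so the smallest clade containing them is the whole tree.
That clade also contains Bacillus_minor, Brassica_sylvestris, Cercopithecus_brevicauda, Columba_viridis, Cuon_gracilis, Danio_tricolor, Escherichia_sapiens, Glossina_occidentalis, Helarctos_tricolor, Kluyveromyces_australis, Larix_viridis, Lynx_fluviatilis, Neofelis_tricolor, Otocyon_sylvestris, Pan_occidentalis, Picea_orientalis, Pinus_robustus, Pongo_palustris, Puma_robustus, Shigella_major, Tsuga_bicolor, Turdus_vulgaris, Urocyon_borealis, Yersinia_rubra, which are not in the proposed group, so the group is not monophyletic.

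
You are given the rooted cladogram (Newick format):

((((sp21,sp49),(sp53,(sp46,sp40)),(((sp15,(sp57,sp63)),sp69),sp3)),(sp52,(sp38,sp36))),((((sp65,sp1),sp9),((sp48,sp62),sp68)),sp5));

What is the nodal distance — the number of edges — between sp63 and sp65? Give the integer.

12

The MRCA of sp63 and sp65 is the root of the tree.
From sp63 up to that node: 7 branches. From sp65 up to the same node: 5 branches. Total: 7 + 5 = 12.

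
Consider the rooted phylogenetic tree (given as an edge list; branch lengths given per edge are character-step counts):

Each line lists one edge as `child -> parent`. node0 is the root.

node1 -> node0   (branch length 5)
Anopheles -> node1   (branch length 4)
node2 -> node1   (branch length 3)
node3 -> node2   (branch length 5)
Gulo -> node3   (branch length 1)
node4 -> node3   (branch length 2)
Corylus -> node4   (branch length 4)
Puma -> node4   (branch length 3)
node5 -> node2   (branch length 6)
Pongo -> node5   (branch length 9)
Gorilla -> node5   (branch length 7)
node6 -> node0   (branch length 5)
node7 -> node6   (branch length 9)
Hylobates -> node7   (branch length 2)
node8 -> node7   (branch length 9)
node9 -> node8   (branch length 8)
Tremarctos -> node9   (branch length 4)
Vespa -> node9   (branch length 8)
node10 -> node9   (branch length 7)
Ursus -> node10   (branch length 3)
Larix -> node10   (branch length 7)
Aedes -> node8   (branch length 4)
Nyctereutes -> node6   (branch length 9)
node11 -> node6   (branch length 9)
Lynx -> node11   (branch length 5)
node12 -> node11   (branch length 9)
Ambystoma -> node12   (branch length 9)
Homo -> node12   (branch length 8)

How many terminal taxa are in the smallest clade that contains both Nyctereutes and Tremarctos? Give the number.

10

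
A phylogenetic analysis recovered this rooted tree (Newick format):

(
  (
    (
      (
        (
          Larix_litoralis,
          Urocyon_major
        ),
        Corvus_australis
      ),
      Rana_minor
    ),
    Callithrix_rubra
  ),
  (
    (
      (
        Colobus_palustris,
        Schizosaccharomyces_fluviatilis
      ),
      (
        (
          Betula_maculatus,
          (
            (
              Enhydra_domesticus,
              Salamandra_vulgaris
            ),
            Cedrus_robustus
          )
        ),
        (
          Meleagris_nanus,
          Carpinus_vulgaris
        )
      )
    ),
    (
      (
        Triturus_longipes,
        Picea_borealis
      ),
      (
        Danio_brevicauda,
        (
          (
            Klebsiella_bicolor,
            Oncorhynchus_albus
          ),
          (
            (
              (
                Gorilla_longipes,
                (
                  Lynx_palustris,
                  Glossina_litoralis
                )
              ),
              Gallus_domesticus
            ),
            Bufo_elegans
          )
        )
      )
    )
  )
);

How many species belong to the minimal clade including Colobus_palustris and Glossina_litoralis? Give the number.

18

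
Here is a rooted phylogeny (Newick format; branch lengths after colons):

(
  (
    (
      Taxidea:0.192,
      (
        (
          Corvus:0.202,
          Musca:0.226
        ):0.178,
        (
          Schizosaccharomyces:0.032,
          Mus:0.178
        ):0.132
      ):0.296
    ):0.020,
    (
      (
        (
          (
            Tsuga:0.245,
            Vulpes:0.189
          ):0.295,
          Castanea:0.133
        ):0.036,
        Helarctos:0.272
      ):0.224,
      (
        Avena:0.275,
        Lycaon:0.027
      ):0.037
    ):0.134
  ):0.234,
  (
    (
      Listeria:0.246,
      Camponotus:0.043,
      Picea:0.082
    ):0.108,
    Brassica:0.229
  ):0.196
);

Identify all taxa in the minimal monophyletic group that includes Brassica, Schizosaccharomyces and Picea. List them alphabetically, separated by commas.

Tracing Brassica: it sits inside ((Listeria,Camponotus,Picea),Brassica).
Tracing Schizosaccharomyces: it sits inside (Schizosaccharomyces,Mus).
Tracing Picea: it sits inside (Listeria,Camponotus,Picea).
The smallest clade enclosing all 3 is the whole tree (their MRCA is the root), so the answer is all 15 tips in alphabetical order.

Avena, Brassica, Camponotus, Castanea, Corvus, Helarctos, Listeria, Lycaon, Mus, Musca, Picea, Schizosaccharomyces, Taxidea, Tsuga, Vulpes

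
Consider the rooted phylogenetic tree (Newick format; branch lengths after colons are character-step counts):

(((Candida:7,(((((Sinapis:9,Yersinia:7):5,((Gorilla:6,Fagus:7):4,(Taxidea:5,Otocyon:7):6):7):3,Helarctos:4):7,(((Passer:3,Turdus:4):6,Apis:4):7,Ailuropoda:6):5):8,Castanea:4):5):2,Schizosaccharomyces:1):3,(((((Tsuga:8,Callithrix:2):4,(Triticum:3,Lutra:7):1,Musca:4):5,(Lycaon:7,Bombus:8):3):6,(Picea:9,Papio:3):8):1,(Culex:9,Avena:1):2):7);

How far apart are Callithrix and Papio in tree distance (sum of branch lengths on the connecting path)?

The path runs Callithrix → … → MRCA → … → Papio; the MRCA is the node subtending ((((Tsuga,Callithrix),(Triticum,Lutra),Musca),(Lycaon,Bombus)),(Picea,Papio)).
Branch lengths along that path: 2 + 4 + 5 + 6 + 8 + 3 = 28.

28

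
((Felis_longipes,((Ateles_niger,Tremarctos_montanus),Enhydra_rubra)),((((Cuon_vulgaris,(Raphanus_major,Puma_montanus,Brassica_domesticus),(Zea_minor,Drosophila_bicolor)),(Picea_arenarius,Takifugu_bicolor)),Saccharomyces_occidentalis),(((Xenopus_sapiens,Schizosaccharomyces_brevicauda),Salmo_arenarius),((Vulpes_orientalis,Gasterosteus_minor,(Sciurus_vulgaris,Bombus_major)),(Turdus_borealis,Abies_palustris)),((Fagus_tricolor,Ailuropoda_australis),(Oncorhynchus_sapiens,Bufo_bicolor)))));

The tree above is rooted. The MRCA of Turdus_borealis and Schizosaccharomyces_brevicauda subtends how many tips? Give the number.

13

The MRCA of Turdus_borealis and Schizosaccharomyces_brevicauda is the node subtending (((Xenopus_sapiens,Schizosaccharomyces_brevicauda),Salmo_arenarius),((Vulpes_orientalis,Gasterosteus_minor,(Sciurus_vulgaris,Bombus_major)),(Turdus_borealis,Abies_palustris)),((Fagus_tricolor,Ailuropoda_australis),(Oncorhynchus_sapiens,Bufo_bicolor))).
That clade contains 13 terminal taxa: Abies_palustris, Ailuropoda_australis, Bombus_major, Bufo_bicolor, Fagus_tricolor, Gasterosteus_minor, Oncorhynchus_sapiens, Salmo_arenarius, Schizosaccharomyces_brevicauda, Sciurus_vulgaris, Turdus_borealis, Vulpes_orientalis, Xenopus_sapiens.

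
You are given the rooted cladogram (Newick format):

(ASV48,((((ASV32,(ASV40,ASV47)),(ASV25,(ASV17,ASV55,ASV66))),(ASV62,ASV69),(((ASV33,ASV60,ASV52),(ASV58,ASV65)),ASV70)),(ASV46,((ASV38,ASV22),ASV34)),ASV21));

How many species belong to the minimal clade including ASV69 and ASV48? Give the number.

21

The MRCA of ASV69 and ASV48 is the root, so the clade is the entire tree.
That clade contains 21 terminal taxa: ASV17, ASV21, ASV22, ASV25, ASV32, ASV33, ASV34, ASV38, ASV40, ASV46, ASV47, ASV48, ASV52, ASV55, ASV58, ASV60, ASV62, ASV65, ASV66, ASV69, ASV70.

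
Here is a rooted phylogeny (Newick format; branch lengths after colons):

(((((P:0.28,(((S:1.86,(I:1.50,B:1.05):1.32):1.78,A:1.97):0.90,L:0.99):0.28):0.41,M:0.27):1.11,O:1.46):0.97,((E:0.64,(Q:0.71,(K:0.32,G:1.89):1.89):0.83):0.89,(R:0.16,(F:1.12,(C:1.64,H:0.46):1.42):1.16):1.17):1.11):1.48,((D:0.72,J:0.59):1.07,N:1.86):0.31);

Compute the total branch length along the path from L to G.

10.37

The path runs L → … → MRCA → … → G; the MRCA is the node subtending ((((P,(((S,(I,B)),A),L)),M),O),((E,(Q,(K,G))),(R,(F,(C,H))))).
Branch lengths along that path: 0.99 + 0.28 + 0.41 + 1.11 + 0.97 + 1.11 + 0.89 + 0.83 + 1.89 + 1.89 = 10.37.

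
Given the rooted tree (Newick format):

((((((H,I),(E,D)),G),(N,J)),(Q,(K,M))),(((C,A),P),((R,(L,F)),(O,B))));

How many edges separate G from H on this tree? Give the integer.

4

The MRCA of G and H is the node subtending (((H,I),(E,D)),G).
From G up to that node: 1 branch. From H up to the same node: 3 branches. Total: 1 + 3 = 4.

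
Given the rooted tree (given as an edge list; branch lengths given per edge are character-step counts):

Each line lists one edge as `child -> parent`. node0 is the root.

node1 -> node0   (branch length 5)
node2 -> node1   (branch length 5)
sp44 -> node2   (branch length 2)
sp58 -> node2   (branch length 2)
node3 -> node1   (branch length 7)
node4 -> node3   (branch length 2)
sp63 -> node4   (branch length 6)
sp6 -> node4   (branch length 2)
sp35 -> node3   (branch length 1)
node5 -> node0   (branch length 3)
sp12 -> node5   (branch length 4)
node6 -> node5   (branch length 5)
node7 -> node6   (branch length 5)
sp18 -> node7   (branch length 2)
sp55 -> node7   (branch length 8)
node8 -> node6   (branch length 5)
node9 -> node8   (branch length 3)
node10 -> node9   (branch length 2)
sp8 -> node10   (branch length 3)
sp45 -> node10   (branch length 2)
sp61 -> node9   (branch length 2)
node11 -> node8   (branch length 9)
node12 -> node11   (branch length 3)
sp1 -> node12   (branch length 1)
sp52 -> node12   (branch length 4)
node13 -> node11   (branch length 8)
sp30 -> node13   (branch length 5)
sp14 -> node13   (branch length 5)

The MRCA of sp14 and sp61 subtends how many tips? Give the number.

The MRCA of sp14 and sp61 is the node subtending (((sp8,sp45),sp61),((sp1,sp52),(sp30,sp14))).
That clade contains 7 terminal taxa: sp1, sp14, sp30, sp45, sp52, sp61, sp8.

7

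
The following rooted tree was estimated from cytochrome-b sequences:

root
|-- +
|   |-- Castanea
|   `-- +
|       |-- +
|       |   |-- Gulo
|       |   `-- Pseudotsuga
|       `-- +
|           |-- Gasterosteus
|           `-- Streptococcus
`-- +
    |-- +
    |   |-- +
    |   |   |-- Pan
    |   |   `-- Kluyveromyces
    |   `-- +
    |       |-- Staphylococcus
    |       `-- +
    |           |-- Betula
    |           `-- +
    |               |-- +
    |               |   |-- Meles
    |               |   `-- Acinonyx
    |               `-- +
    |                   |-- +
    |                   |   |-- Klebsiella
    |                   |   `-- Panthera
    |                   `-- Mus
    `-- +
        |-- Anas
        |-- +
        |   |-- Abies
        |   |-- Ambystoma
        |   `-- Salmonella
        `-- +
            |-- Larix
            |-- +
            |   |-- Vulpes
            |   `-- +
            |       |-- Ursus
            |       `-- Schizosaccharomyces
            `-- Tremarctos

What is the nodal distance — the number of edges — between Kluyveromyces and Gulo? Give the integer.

8

The MRCA of Kluyveromyces and Gulo is the root of the tree.
From Kluyveromyces up to that node: 4 branches. From Gulo up to the same node: 4 branches. Total: 4 + 4 = 8.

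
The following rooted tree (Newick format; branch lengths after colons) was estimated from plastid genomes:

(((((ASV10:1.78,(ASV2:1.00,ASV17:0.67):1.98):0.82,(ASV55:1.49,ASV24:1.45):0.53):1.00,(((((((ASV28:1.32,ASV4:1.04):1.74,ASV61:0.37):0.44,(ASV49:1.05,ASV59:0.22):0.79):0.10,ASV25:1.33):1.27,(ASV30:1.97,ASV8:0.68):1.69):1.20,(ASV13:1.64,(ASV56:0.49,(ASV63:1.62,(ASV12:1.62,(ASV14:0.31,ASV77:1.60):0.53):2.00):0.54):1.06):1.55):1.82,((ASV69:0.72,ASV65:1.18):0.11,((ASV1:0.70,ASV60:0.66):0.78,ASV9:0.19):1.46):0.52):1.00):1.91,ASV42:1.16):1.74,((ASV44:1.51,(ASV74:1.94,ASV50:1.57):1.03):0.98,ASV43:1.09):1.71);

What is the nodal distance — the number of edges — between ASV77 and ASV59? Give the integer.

11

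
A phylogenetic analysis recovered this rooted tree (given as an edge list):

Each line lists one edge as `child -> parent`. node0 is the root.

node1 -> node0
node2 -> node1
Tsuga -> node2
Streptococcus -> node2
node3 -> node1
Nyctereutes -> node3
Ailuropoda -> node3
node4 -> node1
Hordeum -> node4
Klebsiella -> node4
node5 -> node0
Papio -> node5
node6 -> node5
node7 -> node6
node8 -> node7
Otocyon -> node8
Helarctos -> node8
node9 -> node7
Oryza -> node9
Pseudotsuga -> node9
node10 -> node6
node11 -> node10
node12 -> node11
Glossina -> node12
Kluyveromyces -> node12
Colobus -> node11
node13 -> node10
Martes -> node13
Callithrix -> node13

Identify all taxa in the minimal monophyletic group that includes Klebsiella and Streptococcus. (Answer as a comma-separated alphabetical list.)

Ailuropoda, Hordeum, Klebsiella, Nyctereutes, Streptococcus, Tsuga

Tracing Klebsiella: it sits inside (Hordeum,Klebsiella).
Tracing Streptococcus: it sits inside (Tsuga,Streptococcus).
The smallest clade enclosing both is ((Tsuga,Streptococcus),(Nyctereutes,Ailuropoda),(Hordeum,Klebsiella)); the answer is its 6 terminal taxa in alphabetical order.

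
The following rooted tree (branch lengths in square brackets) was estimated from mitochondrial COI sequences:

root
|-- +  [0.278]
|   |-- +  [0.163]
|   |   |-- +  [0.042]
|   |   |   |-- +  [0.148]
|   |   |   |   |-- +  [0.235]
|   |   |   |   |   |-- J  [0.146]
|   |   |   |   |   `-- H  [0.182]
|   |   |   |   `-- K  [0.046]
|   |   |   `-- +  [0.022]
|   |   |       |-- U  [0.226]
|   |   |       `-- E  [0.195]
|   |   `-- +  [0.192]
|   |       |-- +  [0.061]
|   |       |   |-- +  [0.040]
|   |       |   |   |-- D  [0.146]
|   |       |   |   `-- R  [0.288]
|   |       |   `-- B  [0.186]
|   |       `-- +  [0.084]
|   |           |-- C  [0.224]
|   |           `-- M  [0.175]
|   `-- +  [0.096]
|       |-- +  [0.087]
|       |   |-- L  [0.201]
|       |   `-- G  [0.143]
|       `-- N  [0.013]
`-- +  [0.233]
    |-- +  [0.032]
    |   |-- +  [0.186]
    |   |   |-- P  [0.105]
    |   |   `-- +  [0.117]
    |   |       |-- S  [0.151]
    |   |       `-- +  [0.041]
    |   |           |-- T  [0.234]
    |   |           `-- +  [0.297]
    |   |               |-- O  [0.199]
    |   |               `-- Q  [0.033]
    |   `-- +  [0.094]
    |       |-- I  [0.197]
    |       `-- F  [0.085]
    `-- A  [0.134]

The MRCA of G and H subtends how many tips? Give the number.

13

The MRCA of G and H is the node subtending (((((J,H),K),(U,E)),(((D,R),B),(C,M))),((L,G),N)).
That clade contains 13 terminal taxa: B, C, D, E, G, H, J, K, L, M, N, R, U.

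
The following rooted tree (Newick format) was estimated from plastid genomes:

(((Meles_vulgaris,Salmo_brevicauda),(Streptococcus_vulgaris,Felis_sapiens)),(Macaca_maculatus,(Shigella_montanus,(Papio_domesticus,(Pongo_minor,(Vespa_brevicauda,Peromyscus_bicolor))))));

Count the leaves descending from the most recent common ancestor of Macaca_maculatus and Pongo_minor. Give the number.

6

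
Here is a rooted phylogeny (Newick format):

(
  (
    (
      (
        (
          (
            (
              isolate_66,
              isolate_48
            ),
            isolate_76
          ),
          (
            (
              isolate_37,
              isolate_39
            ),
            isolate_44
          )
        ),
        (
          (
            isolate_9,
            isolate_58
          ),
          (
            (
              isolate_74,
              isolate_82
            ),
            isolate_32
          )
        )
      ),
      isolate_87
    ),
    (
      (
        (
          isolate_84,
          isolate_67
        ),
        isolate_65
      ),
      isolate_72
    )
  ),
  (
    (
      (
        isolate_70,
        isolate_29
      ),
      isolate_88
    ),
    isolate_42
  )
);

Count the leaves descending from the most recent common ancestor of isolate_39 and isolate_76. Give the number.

6

The MRCA of isolate_39 and isolate_76 is the node subtending (((isolate_66,isolate_48),isolate_76),((isolate_37,isolate_39),isolate_44)).
That clade contains 6 terminal taxa: isolate_37, isolate_39, isolate_44, isolate_48, isolate_66, isolate_76.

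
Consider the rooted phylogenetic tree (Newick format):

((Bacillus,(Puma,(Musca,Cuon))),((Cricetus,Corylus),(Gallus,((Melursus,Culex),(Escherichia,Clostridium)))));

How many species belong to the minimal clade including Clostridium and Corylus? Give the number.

The MRCA of Clostridium and Corylus is the node subtending ((Cricetus,Corylus),(Gallus,((Melursus,Culex),(Escherichia,Clostridium)))).
That clade contains 7 terminal taxa: Clostridium, Corylus, Cricetus, Culex, Escherichia, Gallus, Melursus.

7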